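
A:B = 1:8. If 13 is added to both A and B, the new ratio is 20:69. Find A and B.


Let A = 1k, B = 8k.
(1k + 13) / (8k + 13) = 20/69
Cross-multiply: 69(1k + 13) = 20(8k + 13)
69k + 897 = 160k + 260
69k - 160k = 260 - 897
-91k = -637
k = -637/-91 = 7
A = 1×7 = 7, B = 8×7 = 56
= A = 7, B = 56

A = 7, B = 56


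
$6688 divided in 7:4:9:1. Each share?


Total parts = 7 + 4 + 9 + 1 = 21
Part 1: 6688 × 7/21 = 2229.33
Part 2: 6688 × 4/21 = 1273.90
Part 3: 6688 × 9/21 = 2866.29
Part 4: 6688 × 1/21 = 318.48
= Part 1: $2229.33, Part 2: $1273.90, Part 3: $2866.29, Part 4: $318.48

Part 1: $2229.33, Part 2: $1273.90, Part 3: $2866.29, Part 4: $318.48


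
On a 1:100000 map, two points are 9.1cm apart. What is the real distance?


Real distance = map distance × scale
= 9.1cm × 100000
= 910000 cm = 9100.0 m
= 9.100 km

9.100 km


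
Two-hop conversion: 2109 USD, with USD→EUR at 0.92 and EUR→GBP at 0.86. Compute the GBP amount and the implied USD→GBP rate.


Step 1: 2109 USD × 0.92 = 1940.28 EUR
Step 2: 1940.28 EUR × 0.86 = 1668.64 GBP
Implied rate USD→GBP = 0.92 × 0.86 = 0.7912
= 1668.64 GBP; implied rate 0.7912 GBP/USD

1668.64 GBP; implied rate 0.7912 GBP/USD


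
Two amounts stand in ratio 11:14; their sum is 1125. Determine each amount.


Let A = 11k, B = 14k.
11k + 14k = 1125
25k = 1125 → k = 1125/25 = 45
A = 11×45 = 495, B = 14×45 = 630
= A = 495, B = 630

A = 495, B = 630


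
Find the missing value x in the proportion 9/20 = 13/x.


Cross multiply: 9 × x = 20 × 13
9x = 260
x = 260 / 9
= 28.89

28.89


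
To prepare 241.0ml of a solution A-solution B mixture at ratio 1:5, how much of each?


Total parts = 1 + 5 = 6
solution A: 241.0 × 1/6 = 40.2ml
solution B: 241.0 × 5/6 = 200.8ml
= 40.2ml and 200.8ml

40.2ml and 200.8ml


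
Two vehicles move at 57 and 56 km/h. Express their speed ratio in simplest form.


Ratio = 57:56
GCD = 1
Simplified = 57:56
Time ratio (same distance) = 56:57
Speed ratio = 57:56

57:56


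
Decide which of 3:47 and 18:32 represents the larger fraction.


3/47 = 0.0638
18/32 = 0.5625
0.0638 < 0.5625, so 3:47 is less
= 18:32

18:32


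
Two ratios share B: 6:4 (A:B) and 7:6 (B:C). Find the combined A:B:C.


Match B: multiply A:B by 7 → 42:28
Multiply B:C by 4 → 28:24
Combined: 42:28:24
GCD = 2
= 21:14:12

21:14:12


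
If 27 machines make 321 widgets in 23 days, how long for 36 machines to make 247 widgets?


Days ∝ work / workers, so d₂ = d₁ × (m₁/m₂) × (w₂/w₁)
Workers factor (inverse): 27/36 = 0.7500
Work factor (direct): 247/321 ≈ 0.7695
d₂ = 23 × 27/36 × 247/321 = (23 × 27 × 247) / (36 × 321) = 153387/11556
≈ 13.27 days

13.27 days


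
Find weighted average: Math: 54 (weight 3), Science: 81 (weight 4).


Numerator = 54×3 + 81×4
= 162 + 324
= 486
Total weight = 7
Weighted avg = 486/7
= 69.43

69.43


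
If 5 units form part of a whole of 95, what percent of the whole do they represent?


Percentage = (part / whole) × 100
= (5 / 95) × 100
≈ 5.26%

5.26%


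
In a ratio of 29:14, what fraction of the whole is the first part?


Total parts = 29 + 14 = 43
First part: 29/43 = 29/43
= 29/43

29/43


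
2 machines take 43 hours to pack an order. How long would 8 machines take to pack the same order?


Inverse proportion: x × y = constant
k = 2 × 43 = 86
y₂ = k / 8 = 86 / 8
= 10.75

10.75


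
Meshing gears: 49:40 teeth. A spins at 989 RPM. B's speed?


Gear ratio = 49:40 = 49:40
RPM_B = RPM_A × (teeth_A / teeth_B)
= 989 × (49/40)
= 1211.5 RPM

1211.5 RPM


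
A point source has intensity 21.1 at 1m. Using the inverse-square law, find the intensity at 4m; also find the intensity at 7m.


I₁d₁² = I₂d₂²
I at 4m = 21.1 × (1/4)² = 21.1 × 1/16 = 21.1/16 ≈ 1.3188
I at 7m = 21.1 × (1/7)² = 21.1 × 1/49 = 21.1/49 ≈ 0.4306
= 1.3188 and 0.4306

1.3188 and 0.4306


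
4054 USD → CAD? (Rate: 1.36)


Amount × rate = 4054 × 1.36
= 5513.44 CAD

5513.44 CAD


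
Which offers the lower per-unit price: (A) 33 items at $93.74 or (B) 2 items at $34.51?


Deal A: $93.74/33 = $2.8406/unit
Deal B: $34.51/2 = $17.2550/unit
A is cheaper per unit
= Deal A

Deal A


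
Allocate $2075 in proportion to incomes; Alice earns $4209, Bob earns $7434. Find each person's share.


Total income = 4209 + 7434 = $11643
Alice: $2075 × 4209/11643 = $750.12
Bob: $2075 × 7434/11643 = $1324.88
= Alice: $750.12, Bob: $1324.88

Alice: $750.12, Bob: $1324.88


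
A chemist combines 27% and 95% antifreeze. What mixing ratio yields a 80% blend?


Let x parts of 27% mix with y parts of 95%.
27x + 95y = 80(x + y)
27x + 95y = 80x + 80y
x(27 - 80) = y(80 - 95)
x/y = (95 - 80)/(80 - 27) = 15/53
Simplify: 15:53
= 15:53

15:53


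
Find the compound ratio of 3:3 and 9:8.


Compound ratio = (3×9) : (3×8)
= 27:24
GCD = 3
= 9:8

9:8


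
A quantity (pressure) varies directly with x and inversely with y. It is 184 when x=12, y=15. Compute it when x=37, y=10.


z = k·x/y
Solve for k using the known point: k = z·y/x = 184×15/12 = 2760/12 = 230.0000
Now evaluate at x=37, y=10:
z = k × 37 / 10 = (2760 × 37) / (12 × 10) = 102120/120
= 851.0000

851.0000


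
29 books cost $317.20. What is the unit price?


Unit rate = total / quantity
= 317.20 / 29
= $10.94 per unit

$10.94 per unit


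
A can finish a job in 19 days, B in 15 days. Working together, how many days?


Rate of A = 1/19 per day
Rate of B = 1/15 per day
Combined rate = 1/19 + 1/15 = 34/285 ≈ 0.1193 per day
Days = 1 / combined rate = 285/34
≈ 8.38 days

8.38 days


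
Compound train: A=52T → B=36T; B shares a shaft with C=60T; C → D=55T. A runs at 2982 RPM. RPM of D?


Stage 1: RPM_B = RPM_A × t_A/t_B = 2982 × 52/36 = 155064/36 ≈ 4307.33
B and C share a shaft → RPM_C = RPM_B
Stage 2: RPM_D = RPM_C × t_C/t_D = RPM_A × (t_A×t_C)/(t_B×t_D)
Overall ratio = (52×60)/(36×55) = 3120/1980
RPM_D = 2982 × 3120/1980 = 9303840/1980
≈ 4698.91 RPM

4698.91 RPM


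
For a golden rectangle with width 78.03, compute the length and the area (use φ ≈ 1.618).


φ = (1 + √5) / 2 ≈ 1.618
Length = width × φ = 78.03 × 1.618 = 126.25254
≈ 126.25
Area = width × length = 78.03 × 126.25254 = 9851.4856962 ≈ 9851.49
= Length: 126.25, Area: 9851.49

Length: 126.25, Area: 9851.49


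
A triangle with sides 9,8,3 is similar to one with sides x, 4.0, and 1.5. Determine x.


Scale factor = 4.0/8 = 0.5
Missing side = 9 × 0.5
= 4.5

4.5


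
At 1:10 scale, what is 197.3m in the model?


Model size = real / scale
= 197.3 / 10
= 19.7300 m

19.7300 m


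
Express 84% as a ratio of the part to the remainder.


84% means 84 parts out of 100; remainder = 16
Part : remainder = 84:16
GCD = 4
= 21:4

21:4


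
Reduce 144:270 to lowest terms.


GCD(144, 270) = 18
144/18 : 270/18
= 8:15

8:15


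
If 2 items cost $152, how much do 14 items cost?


Direct proportion: y/x = constant
k = 152/2 = 76.0000
y₂ = k × 14 = 152 × 14 / 2 = 2128/2
= 1064.00

1064.00


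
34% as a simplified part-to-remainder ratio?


34% means 34 parts out of 100; remainder = 66
Part : remainder = 34:66
GCD = 2
= 17:33

17:33


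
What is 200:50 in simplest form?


GCD(200, 50) = 50
200/50 : 50/50
= 4:1

4:1


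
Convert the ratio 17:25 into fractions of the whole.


Total parts = 17 + 25 = 42
First part: 17/42 = 17/42
Second part: 25/42 = 25/42
= 17/42 and 25/42

17/42 and 25/42


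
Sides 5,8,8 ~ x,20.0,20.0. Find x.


Scale factor = 20.0/8 = 2.5
Missing side = 5 × 2.5
= 12.5

12.5


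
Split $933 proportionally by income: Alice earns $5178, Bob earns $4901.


Total income = 5178 + 4901 = $10079
Alice: $933 × 5178/10079 = $479.32
Bob: $933 × 4901/10079 = $453.68
= Alice: $479.32, Bob: $453.68

Alice: $479.32, Bob: $453.68


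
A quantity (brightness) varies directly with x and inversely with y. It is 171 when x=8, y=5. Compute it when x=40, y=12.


z = k·x/y
Solve for k using the known point: k = z·y/x = 171×5/8 = 855/8 = 106.8750
Now evaluate at x=40, y=12:
z = k × 40 / 12 = (855 × 40) / (8 × 12) = 34200/96
= 356.2500

356.2500


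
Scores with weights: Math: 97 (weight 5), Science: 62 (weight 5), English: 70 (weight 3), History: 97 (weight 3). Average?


Numerator = 97×5 + 62×5 + 70×3 + 97×3
= 485 + 310 + 210 + 291
= 1296
Total weight = 16
Weighted avg = 1296/16
= 81.00

81.00


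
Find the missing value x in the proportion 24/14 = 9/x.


Cross multiply: 24 × x = 14 × 9
24x = 126
x = 126 / 24
= 5.25

5.25


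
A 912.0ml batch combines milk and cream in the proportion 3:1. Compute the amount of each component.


Total parts = 3 + 1 = 4
milk: 912.0 × 3/4 = 684.0ml
cream: 912.0 × 1/4 = 228.0ml
= 684.0ml and 228.0ml

684.0ml and 228.0ml


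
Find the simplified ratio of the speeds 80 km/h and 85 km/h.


Ratio = 80:85
GCD = 5
Simplified = 16:17
Time ratio (same distance) = 17:16
Speed ratio = 16:17

16:17


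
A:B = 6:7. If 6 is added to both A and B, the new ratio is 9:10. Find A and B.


Let A = 6k, B = 7k.
(6k + 6) / (7k + 6) = 9/10
Cross-multiply: 10(6k + 6) = 9(7k + 6)
60k + 60 = 63k + 54
60k - 63k = 54 - 60
-3k = -6
k = -6/-3 = 2
A = 6×2 = 12, B = 7×2 = 14
= A = 12, B = 14

A = 12, B = 14


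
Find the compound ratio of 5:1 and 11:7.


Compound ratio = (5×11) : (1×7)
= 55:7
GCD = 1
= 55:7

55:7


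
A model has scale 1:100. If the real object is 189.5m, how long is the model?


Model size = real / scale
= 189.5 / 100
= 1.8950 m

1.8950 m


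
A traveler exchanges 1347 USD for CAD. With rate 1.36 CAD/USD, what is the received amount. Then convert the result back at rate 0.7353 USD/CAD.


Amount × rate = 1347 × 1.36 = 1831.92 CAD
Round-trip: 1831.92 × 0.7353 = 1347.01 USD
= 1831.92 CAD, then 1347.01 USD

1831.92 CAD, then 1347.01 USD


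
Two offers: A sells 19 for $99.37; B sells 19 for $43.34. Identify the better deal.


Deal A: $99.37/19 = $5.2300/unit
Deal B: $43.34/19 = $2.2811/unit
B is cheaper per unit
= Deal B

Deal B


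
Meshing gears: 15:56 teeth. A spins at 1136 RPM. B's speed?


Gear ratio = 15:56 = 15:56
RPM_B = RPM_A × (teeth_A / teeth_B)
= 1136 × (15/56)
= 304.3 RPM

304.3 RPM


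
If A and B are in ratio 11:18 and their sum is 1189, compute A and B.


Let A = 11k, B = 18k.
11k + 18k = 1189
29k = 1189 → k = 1189/29 = 41
A = 11×41 = 451, B = 18×41 = 738
= A = 451, B = 738

A = 451, B = 738


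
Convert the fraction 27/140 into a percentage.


Percentage = (part / whole) × 100
= (27 / 140) × 100
≈ 19.29%

19.29%


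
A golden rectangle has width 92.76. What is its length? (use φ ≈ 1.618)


φ = (1 + √5) / 2 ≈ 1.618
Length = width × φ = 92.76 × 1.618 = 150.08568
≈ 150.09

150.09


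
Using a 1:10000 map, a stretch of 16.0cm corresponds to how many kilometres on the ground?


Real distance = map distance × scale
= 16.0cm × 10000
= 160000 cm = 1600.0 m
= 1.600 km

1.600 km


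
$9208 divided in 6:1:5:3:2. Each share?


Total parts = 6 + 1 + 5 + 3 + 2 = 17
Part 1: 9208 × 6/17 = 3249.88
Part 2: 9208 × 1/17 = 541.65
Part 3: 9208 × 5/17 = 2708.24
Part 4: 9208 × 3/17 = 1624.94
Part 5: 9208 × 2/17 = 1083.29
= Part 1: $3249.88, Part 2: $541.65, Part 3: $2708.24, Part 4: $1624.94, Part 5: $1083.29

Part 1: $3249.88, Part 2: $541.65, Part 3: $2708.24, Part 4: $1624.94, Part 5: $1083.29


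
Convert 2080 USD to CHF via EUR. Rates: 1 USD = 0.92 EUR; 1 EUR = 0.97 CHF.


Step 1: 2080 USD × 0.92 = 1913.60 EUR
Step 2: 1913.60 EUR × 0.97 = 1856.19 CHF
Implied rate USD→CHF = 0.92 × 0.97 = 0.8924
= 1856.19 CHF

1856.19 CHF


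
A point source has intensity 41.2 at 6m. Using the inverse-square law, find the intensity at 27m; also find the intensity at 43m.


I₁d₁² = I₂d₂²
I at 27m = 41.2 × (6/27)² = 41.2 × 36/729 = 1483.2/729 ≈ 2.0346
I at 43m = 41.2 × (6/43)² = 41.2 × 36/1849 = 1483.2/1849 ≈ 0.8022
= 2.0346 and 0.8022

2.0346 and 0.8022


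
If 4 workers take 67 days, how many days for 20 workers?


Inverse proportion: x × y = constant
k = 4 × 67 = 268
y₂ = k / 20 = 268 / 20
= 13.40

13.40


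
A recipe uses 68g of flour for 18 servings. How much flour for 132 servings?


Direct proportion: y/x = constant
k = 68/18 ≈ 3.7778
y₂ = k × 132 = 68 × 132 / 18 = 8976/18
≈ 498.67

498.67


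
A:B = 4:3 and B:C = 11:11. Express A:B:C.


Match B: multiply A:B by 11 → 44:33
Multiply B:C by 3 → 33:33
Combined: 44:33:33
GCD = 11
= 4:3:3

4:3:3


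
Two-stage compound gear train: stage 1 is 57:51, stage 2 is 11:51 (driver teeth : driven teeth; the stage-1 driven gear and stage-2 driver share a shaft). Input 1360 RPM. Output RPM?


Stage 1: RPM_B = RPM_A × t_A/t_B = 1360 × 57/51 = 77520/51 = 1520.00
B and C share a shaft → RPM_C = RPM_B
Stage 2: RPM_D = RPM_C × t_C/t_D = RPM_A × (t_A×t_C)/(t_B×t_D)
Overall ratio = (57×11)/(51×51) = 627/2601
RPM_D = 1360 × 627/2601 = 852720/2601
≈ 327.84 RPM

327.84 RPM


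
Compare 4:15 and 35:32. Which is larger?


4/15 = 0.2667
35/32 = 1.0938
0.2667 < 1.0938, so 4:15 is less
= 35:32

35:32


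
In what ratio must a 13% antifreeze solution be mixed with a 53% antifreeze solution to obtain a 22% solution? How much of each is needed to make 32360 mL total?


Let x parts of 13% mix with y parts of 53%.
13x + 53y = 22(x + y)
13x + 53y = 22x + 22y
x(13 - 22) = y(22 - 53)
x/y = (53 - 22)/(22 - 13) = 31/9
Simplify: 31:9
Total parts = 40; one part = 32360/40 = 809.00 mL
13% solution: 31×809.00 = 25079.00 mL
53% solution: 9×809.00 = 7281.00 mL
= ratio 31:9; 25079.00 mL and 7281.00 mL

ratio 31:9; 25079.00 mL and 7281.00 mL


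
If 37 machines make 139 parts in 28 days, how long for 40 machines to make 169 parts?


Days ∝ work / workers, so d₂ = d₁ × (m₁/m₂) × (w₂/w₁)
Workers factor (inverse): 37/40 = 0.9250
Work factor (direct): 169/139 ≈ 1.2158
d₂ = 28 × 37/40 × 169/139 = (28 × 37 × 169) / (40 × 139) = 175084/5560
≈ 31.49 days

31.49 days


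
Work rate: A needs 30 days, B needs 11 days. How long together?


Rate of A = 1/30 per day
Rate of B = 1/11 per day
Combined rate = 1/30 + 1/11 = 41/330 ≈ 0.1242 per day
Days = 1 / combined rate = 330/41
≈ 8.05 days

8.05 days


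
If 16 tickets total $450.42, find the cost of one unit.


Unit rate = total / quantity
= 450.42 / 16
= $28.15 per unit

$28.15 per unit


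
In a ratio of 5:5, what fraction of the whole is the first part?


Total parts = 5 + 5 = 10
First part: 5/10 = 1/2
= 1/2

1/2


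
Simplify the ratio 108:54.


GCD(108, 54) = 54
108/54 : 54/54
= 2:1

2:1


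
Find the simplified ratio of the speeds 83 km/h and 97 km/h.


Ratio = 83:97
GCD = 1
Simplified = 83:97
Time ratio (same distance) = 97:83
Speed ratio = 83:97

83:97


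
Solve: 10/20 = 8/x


Cross multiply: 10 × x = 20 × 8
10x = 160
x = 160 / 10
= 16.00

16.00


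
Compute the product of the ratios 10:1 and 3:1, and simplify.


Compound ratio = (10×3) : (1×1)
= 30:1
GCD = 1
= 30:1

30:1


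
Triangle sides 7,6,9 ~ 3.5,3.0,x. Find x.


Scale factor = 3.5/7 = 0.5
Missing side = 9 × 0.5
= 4.5

4.5


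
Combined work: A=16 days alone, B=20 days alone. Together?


Rate of A = 1/16 per day
Rate of B = 1/20 per day
Combined rate = 1/16 + 1/20 = 36/320 = 0.1125 per day
Days = 1 / combined rate = 320/36
≈ 8.89 days

8.89 days


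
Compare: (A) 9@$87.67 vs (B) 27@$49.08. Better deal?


Deal A: $87.67/9 = $9.7411/unit
Deal B: $49.08/27 = $1.8178/unit
B is cheaper per unit
= Deal B

Deal B


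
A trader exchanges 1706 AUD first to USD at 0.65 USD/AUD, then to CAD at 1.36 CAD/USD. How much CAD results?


Step 1: 1706 AUD × 0.65 = 1108.90 USD
Step 2: 1108.90 USD × 1.36 = 1508.10 CAD
Implied rate AUD→CAD = 0.65 × 1.36 = 0.8840
= 1508.10 CAD

1508.10 CAD


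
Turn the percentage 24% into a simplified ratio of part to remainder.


24% means 24 parts out of 100; remainder = 76
Part : remainder = 24:76
GCD = 4
= 6:19

6:19


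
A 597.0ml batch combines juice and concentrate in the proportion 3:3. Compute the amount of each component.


Total parts = 3 + 3 = 6
juice: 597.0 × 3/6 = 298.5ml
concentrate: 597.0 × 3/6 = 298.5ml
= 298.5ml and 298.5ml

298.5ml and 298.5ml


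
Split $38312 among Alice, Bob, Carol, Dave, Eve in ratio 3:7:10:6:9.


Total parts = 3 + 7 + 10 + 6 + 9 = 35
Alice: 38312 × 3/35 = 3283.89
Bob: 38312 × 7/35 = 7662.40
Carol: 38312 × 10/35 = 10946.29
Dave: 38312 × 6/35 = 6567.77
Eve: 38312 × 9/35 = 9851.66
= Alice: $3283.89, Bob: $7662.40, Carol: $10946.29, Dave: $6567.77, Eve: $9851.66

Alice: $3283.89, Bob: $7662.40, Carol: $10946.29, Dave: $6567.77, Eve: $9851.66


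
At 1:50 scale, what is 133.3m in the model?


Model size = real / scale
= 133.3 / 50
= 2.6660 m

2.6660 m


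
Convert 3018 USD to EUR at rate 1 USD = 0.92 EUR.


Amount × rate = 3018 × 0.92
= 2776.56 EUR

2776.56 EUR


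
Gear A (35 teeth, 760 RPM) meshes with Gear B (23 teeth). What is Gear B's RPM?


Gear ratio = 35:23 = 35:23
RPM_B = RPM_A × (teeth_A / teeth_B)
= 760 × (35/23)
= 1156.5 RPM

1156.5 RPM


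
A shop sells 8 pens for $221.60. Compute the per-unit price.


Unit rate = total / quantity
= 221.60 / 8
= $27.70 per unit

$27.70 per unit


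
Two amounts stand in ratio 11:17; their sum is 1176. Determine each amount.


Let A = 11k, B = 17k.
11k + 17k = 1176
28k = 1176 → k = 1176/28 = 42
A = 11×42 = 462, B = 17×42 = 714
= A = 462, B = 714

A = 462, B = 714


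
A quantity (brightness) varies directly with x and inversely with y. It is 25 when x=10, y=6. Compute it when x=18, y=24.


z = k·x/y
Solve for k using the known point: k = z·y/x = 25×6/10 = 150/10 = 15.0000
Now evaluate at x=18, y=24:
z = k × 18 / 24 = (150 × 18) / (10 × 24) = 2700/240
= 11.2500

11.2500


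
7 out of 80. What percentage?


Percentage = (part / whole) × 100
= (7 / 80) × 100
= 8.75%

8.75%


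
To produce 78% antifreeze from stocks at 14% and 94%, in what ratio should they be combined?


Let x parts of 14% mix with y parts of 94%.
14x + 94y = 78(x + y)
14x + 94y = 78x + 78y
x(14 - 78) = y(78 - 94)
x/y = (94 - 78)/(78 - 14) = 16/64
Simplify: 1:4
= 1:4

1:4


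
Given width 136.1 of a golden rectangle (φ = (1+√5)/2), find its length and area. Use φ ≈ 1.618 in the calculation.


φ = (1 + √5) / 2 ≈ 1.618
Length = width × φ = 136.1 × 1.618 = 220.2098
≈ 220.21
Area = width × length = 136.1 × 220.2098 = 29970.55378 ≈ 29970.55
= Length: 220.21, Area: 29970.55

Length: 220.21, Area: 29970.55


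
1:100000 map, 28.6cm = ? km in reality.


Real distance = map distance × scale
= 28.6cm × 100000
= 2860000 cm = 28600.0 m
= 28.600 km

28.600 km


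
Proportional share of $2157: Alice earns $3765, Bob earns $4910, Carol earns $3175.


Total income = 3765 + 4910 + 3175 = $11850
Alice: $2157 × 3765/11850 = $685.33
Bob: $2157 × 4910/11850 = $893.74
Carol: $2157 × 3175/11850 = $577.93
= Alice: $685.33, Bob: $893.74, Carol: $577.93

Alice: $685.33, Bob: $893.74, Carol: $577.93


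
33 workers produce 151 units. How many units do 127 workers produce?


Direct proportion: y/x = constant
k = 151/33 ≈ 4.5758
y₂ = k × 127 = 151 × 127 / 33 = 19177/33
≈ 581.12

581.12


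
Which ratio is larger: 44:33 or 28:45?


44/33 = 1.3333
28/45 = 0.6222
1.3333 > 0.6222, so 44:33 is greater
= 44:33

44:33


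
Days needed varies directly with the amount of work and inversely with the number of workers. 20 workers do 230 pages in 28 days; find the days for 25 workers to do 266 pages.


Days ∝ work / workers, so d₂ = d₁ × (m₁/m₂) × (w₂/w₁)
Workers factor (inverse): 20/25 = 0.8000
Work factor (direct): 266/230 ≈ 1.1565
d₂ = 28 × 20/25 × 266/230 = (28 × 20 × 266) / (25 × 230) = 148960/5750
≈ 25.91 days

25.91 days


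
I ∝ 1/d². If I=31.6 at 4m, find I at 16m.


I₁d₁² = I₂d₂²
I₂ = I₁ × (d₁/d₂)²
= 31.6 × (4/16)²
= 31.6 × 16/256
= 505.6/256
= 1.9750

1.9750


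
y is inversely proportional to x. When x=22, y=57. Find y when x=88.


Inverse proportion: x × y = constant
k = 22 × 57 = 1254
y₂ = k / 88 = 1254 / 88
= 14.25

14.25


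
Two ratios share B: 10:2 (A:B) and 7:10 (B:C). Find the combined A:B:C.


Match B: multiply A:B by 7 → 70:14
Multiply B:C by 2 → 14:20
Combined: 70:14:20
GCD = 2
= 35:7:10

35:7:10


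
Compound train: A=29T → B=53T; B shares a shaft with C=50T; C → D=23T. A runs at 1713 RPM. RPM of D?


Stage 1: RPM_B = RPM_A × t_A/t_B = 1713 × 29/53 = 49677/53 ≈ 937.30
B and C share a shaft → RPM_C = RPM_B
Stage 2: RPM_D = RPM_C × t_C/t_D = RPM_A × (t_A×t_C)/(t_B×t_D)
Overall ratio = (29×50)/(53×23) = 1450/1219
RPM_D = 1713 × 1450/1219 = 2483850/1219
≈ 2037.61 RPM

2037.61 RPM


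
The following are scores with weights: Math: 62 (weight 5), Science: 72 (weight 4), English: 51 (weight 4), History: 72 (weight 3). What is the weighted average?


Numerator = 62×5 + 72×4 + 51×4 + 72×3
= 310 + 288 + 204 + 216
= 1018
Total weight = 16
Weighted avg = 1018/16
= 63.63

63.63


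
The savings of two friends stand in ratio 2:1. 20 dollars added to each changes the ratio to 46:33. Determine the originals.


Let A = 2k, B = 1k.
(2k + 20) / (1k + 20) = 46/33
Cross-multiply: 33(2k + 20) = 46(1k + 20)
66k + 660 = 46k + 920
66k - 46k = 920 - 660
20k = 260
k = 260/20 = 13
A = 2×13 = 26, B = 1×13 = 13
= A = 26, B = 13

A = 26, B = 13


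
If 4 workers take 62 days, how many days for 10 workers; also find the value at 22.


Inverse proportion: x × y = constant
k = 4 × 62 = 248
At x=10: k/10 = 24.80
At x=22: k/22 = 11.27
= 24.80 and 11.27

24.80 and 11.27


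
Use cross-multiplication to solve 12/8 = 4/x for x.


Cross multiply: 12 × x = 8 × 4
12x = 32
x = 32 / 12
= 2.67

2.67


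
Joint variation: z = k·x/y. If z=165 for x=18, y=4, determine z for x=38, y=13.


z = k·x/y
Solve for k using the known point: k = z·y/x = 165×4/18 = 660/18 ≈ 36.6667
Now evaluate at x=38, y=13:
z = k × 38 / 13 = (660 × 38) / (18 × 13) = 25080/234
≈ 107.1795

107.1795


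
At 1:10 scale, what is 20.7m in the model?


Model size = real / scale
= 20.7 / 10
= 2.0700 m

2.0700 m


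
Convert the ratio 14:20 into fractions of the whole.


Total parts = 14 + 20 = 34
First part: 14/34 = 7/17
Second part: 20/34 = 10/17
= 7/17 and 10/17

7/17 and 10/17


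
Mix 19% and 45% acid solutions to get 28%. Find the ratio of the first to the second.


Let x parts of 19% mix with y parts of 45%.
19x + 45y = 28(x + y)
19x + 45y = 28x + 28y
x(19 - 28) = y(28 - 45)
x/y = (45 - 28)/(28 - 19) = 17/9
Simplify: 17:9
= 17:9

17:9


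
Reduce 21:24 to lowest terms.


GCD(21, 24) = 3
21/3 : 24/3
= 7:8

7:8


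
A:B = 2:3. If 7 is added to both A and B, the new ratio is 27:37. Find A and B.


Let A = 2k, B = 3k.
(2k + 7) / (3k + 7) = 27/37
Cross-multiply: 37(2k + 7) = 27(3k + 7)
74k + 259 = 81k + 189
74k - 81k = 189 - 259
-7k = -70
k = -70/-7 = 10
A = 2×10 = 20, B = 3×10 = 30
= A = 20, B = 30

A = 20, B = 30


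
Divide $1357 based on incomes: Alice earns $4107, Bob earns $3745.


Total income = 4107 + 3745 = $7852
Alice: $1357 × 4107/7852 = $709.78
Bob: $1357 × 3745/7852 = $647.22
= Alice: $709.78, Bob: $647.22

Alice: $709.78, Bob: $647.22


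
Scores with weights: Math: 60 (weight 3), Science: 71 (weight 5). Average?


Numerator = 60×3 + 71×5
= 180 + 355
= 535
Total weight = 8
Weighted avg = 535/8
= 66.88

66.88


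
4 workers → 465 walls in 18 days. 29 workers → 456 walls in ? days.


Days ∝ work / workers, so d₂ = d₁ × (m₁/m₂) × (w₂/w₁)
Workers factor (inverse): 4/29 ≈ 0.1379
Work factor (direct): 456/465 ≈ 0.9806
d₂ = 18 × 4/29 × 456/465 = (18 × 4 × 456) / (29 × 465) = 32832/13485
≈ 2.43 days

2.43 days


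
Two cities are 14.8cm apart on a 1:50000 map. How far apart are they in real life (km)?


Real distance = map distance × scale
= 14.8cm × 50000
= 740000 cm = 7400.0 m
= 7.400 km

7.400 km


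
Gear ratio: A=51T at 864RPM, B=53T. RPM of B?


Gear ratio = 51:53 = 51:53
RPM_B = RPM_A × (teeth_A / teeth_B)
= 864 × (51/53)
= 831.4 RPM

831.4 RPM


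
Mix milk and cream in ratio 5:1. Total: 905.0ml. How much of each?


Total parts = 5 + 1 = 6
milk: 905.0 × 5/6 = 754.2ml
cream: 905.0 × 1/6 = 150.8ml
= 754.2ml and 150.8ml

754.2ml and 150.8ml


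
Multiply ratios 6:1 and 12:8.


Compound ratio = (6×12) : (1×8)
= 72:8
GCD = 8
= 9:1

9:1


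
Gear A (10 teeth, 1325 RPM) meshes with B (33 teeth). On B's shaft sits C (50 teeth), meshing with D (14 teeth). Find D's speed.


Stage 1: RPM_B = RPM_A × t_A/t_B = 1325 × 10/33 = 13250/33 ≈ 401.52
B and C share a shaft → RPM_C = RPM_B
Stage 2: RPM_D = RPM_C × t_C/t_D = RPM_A × (t_A×t_C)/(t_B×t_D)
Overall ratio = (10×50)/(33×14) = 500/462
RPM_D = 1325 × 500/462 = 662500/462
≈ 1433.98 RPM

1433.98 RPM


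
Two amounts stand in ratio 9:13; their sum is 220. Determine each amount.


Let A = 9k, B = 13k.
9k + 13k = 220
22k = 220 → k = 220/22 = 10
A = 9×10 = 90, B = 13×10 = 130
= A = 90, B = 130

A = 90, B = 130


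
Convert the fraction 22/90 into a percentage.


Percentage = (part / whole) × 100
= (22 / 90) × 100
≈ 24.44%

24.44%


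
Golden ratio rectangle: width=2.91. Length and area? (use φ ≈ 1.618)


φ = (1 + √5) / 2 ≈ 1.618
Length = width × φ = 2.91 × 1.618 = 4.70838
≈ 4.71
Area = width × length = 2.91 × 4.70838 = 13.7013858 ≈ 13.70
= Length: 4.71, Area: 13.70

Length: 4.71, Area: 13.70


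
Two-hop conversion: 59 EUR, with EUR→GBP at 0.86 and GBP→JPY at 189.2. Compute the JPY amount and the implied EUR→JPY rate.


Step 1: 59 EUR × 0.86 = 50.74 GBP
Step 2: 50.74 GBP × 189.2 = 9600.01 JPY
Implied rate EUR→JPY = 0.86 × 189.2 = 162.7120
= 9600.01 JPY; implied rate 162.7120 JPY/EUR

9600.01 JPY; implied rate 162.7120 JPY/EUR


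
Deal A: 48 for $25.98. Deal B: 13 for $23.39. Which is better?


Deal A: $25.98/48 = $0.5413/unit
Deal B: $23.39/13 = $1.7992/unit
A is cheaper per unit
= Deal A

Deal A


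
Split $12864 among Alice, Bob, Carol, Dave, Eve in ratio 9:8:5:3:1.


Total parts = 9 + 8 + 5 + 3 + 1 = 26
Alice: 12864 × 9/26 = 4452.92
Bob: 12864 × 8/26 = 3958.15
Carol: 12864 × 5/26 = 2473.85
Dave: 12864 × 3/26 = 1484.31
Eve: 12864 × 1/26 = 494.77
= Alice: $4452.92, Bob: $3958.15, Carol: $2473.85, Dave: $1484.31, Eve: $494.77

Alice: $4452.92, Bob: $3958.15, Carol: $2473.85, Dave: $1484.31, Eve: $494.77


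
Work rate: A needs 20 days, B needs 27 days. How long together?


Rate of A = 1/20 per day
Rate of B = 1/27 per day
Combined rate = 1/20 + 1/27 = 47/540 ≈ 0.0870 per day
Days = 1 / combined rate = 540/47
≈ 11.49 days

11.49 days


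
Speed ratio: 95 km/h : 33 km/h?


Ratio = 95:33
GCD = 1
Simplified = 95:33
Time ratio (same distance) = 33:95
Speed ratio = 95:33

95:33


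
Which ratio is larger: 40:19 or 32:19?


40/19 = 2.1053
32/19 = 1.6842
2.1053 > 1.6842, so 40:19 is greater
= 40:19

40:19


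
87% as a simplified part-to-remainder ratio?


87% means 87 parts out of 100; remainder = 13
Part : remainder = 87:13
GCD = 1
= 87:13

87:13


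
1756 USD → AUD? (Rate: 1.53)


Amount × rate = 1756 × 1.53
= 2686.68 AUD

2686.68 AUD


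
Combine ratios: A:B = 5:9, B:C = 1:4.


Match B: multiply A:B by 1 → 5:9
Multiply B:C by 9 → 9:36
Combined: 5:9:36
GCD = 1
= 5:9:36

5:9:36


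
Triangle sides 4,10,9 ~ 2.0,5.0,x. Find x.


Scale factor = 2.0/4 = 0.5
Missing side = 9 × 0.5
= 4.5

4.5


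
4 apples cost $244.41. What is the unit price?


Unit rate = total / quantity
= 244.41 / 4
= $61.10 per unit

$61.10 per unit


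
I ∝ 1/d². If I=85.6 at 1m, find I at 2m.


I₁d₁² = I₂d₂²
I₂ = I₁ × (d₁/d₂)²
= 85.6 × (1/2)²
= 85.6 × 1/4
= 85.6/4
= 21.4000

21.4000


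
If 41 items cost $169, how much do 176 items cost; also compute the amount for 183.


Direct proportion: y/x = constant
k = 169/41 ≈ 4.1220
y at x=176: k × 176 = 169 × 176 / 41 = 29744/41 ≈ 725.46
y at x=183: k × 183 = 169 × 183 / 41 = 30927/41 ≈ 754.32
= 725.46 and 754.32

725.46 and 754.32


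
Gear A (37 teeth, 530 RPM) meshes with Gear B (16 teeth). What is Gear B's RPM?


Gear ratio = 37:16 = 37:16
RPM_B = RPM_A × (teeth_A / teeth_B)
= 530 × (37/16)
= 1225.6 RPM

1225.6 RPM


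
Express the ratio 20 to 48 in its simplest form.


GCD(20, 48) = 4
20/4 : 48/4
= 5:12

5:12


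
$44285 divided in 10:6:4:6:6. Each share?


Total parts = 10 + 6 + 4 + 6 + 6 = 32
Part 1: 44285 × 10/32 = 13839.06
Part 2: 44285 × 6/32 = 8303.44
Part 3: 44285 × 4/32 = 5535.63
Part 4: 44285 × 6/32 = 8303.44
Part 5: 44285 × 6/32 = 8303.44
= Part 1: $13839.06, Part 2: $8303.44, Part 3: $5535.63, Part 4: $8303.44, Part 5: $8303.44

Part 1: $13839.06, Part 2: $8303.44, Part 3: $5535.63, Part 4: $8303.44, Part 5: $8303.44


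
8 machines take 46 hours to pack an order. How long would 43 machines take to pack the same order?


Inverse proportion: x × y = constant
k = 8 × 46 = 368
y₂ = k / 43 = 368 / 43
= 8.56

8.56


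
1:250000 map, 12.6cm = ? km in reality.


Real distance = map distance × scale
= 12.6cm × 250000
= 3150000 cm = 31500.0 m
= 31.500 km

31.500 km


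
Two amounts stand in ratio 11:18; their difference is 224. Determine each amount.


Let A = 11k, B = 18k.
18k - 11k = 224
7k = 224 → k = 224/7 = 32
A = 11×32 = 352, B = 18×32 = 576
= A = 352, B = 576

A = 352, B = 576


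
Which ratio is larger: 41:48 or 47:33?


41/48 = 0.8542
47/33 = 1.4242
0.8542 < 1.4242, so 41:48 is less
= 47:33

47:33


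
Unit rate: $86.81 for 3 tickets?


Unit rate = total / quantity
= 86.81 / 3
= $28.94 per unit

$28.94 per unit


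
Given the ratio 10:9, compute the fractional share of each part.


Total parts = 10 + 9 = 19
First part: 10/19 = 10/19
Second part: 9/19 = 9/19
= 10/19 and 9/19

10/19 and 9/19


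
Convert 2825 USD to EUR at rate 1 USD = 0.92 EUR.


Amount × rate = 2825 × 0.92
= 2599.00 EUR

2599.00 EUR


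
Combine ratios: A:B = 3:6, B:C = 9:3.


Match B: multiply A:B by 9 → 27:54
Multiply B:C by 6 → 54:18
Combined: 27:54:18
GCD = 9
= 3:6:2

3:6:2


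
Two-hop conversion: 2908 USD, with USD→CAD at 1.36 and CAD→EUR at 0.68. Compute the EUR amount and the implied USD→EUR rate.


Step 1: 2908 USD × 1.36 = 3954.88 CAD
Step 2: 3954.88 CAD × 0.68 = 2689.32 EUR
Implied rate USD→EUR = 1.36 × 0.68 = 0.9248
= 2689.32 EUR; implied rate 0.9248 EUR/USD

2689.32 EUR; implied rate 0.9248 EUR/USD


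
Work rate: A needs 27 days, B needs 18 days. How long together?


Rate of A = 1/27 per day
Rate of B = 1/18 per day
Combined rate = 1/27 + 1/18 = 45/486 ≈ 0.0926 per day
Days = 1 / combined rate = 486/45
= 10.80 days

10.80 days


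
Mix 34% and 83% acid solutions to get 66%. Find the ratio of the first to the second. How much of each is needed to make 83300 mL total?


Let x parts of 34% mix with y parts of 83%.
34x + 83y = 66(x + y)
34x + 83y = 66x + 66y
x(34 - 66) = y(66 - 83)
x/y = (83 - 66)/(66 - 34) = 17/32
Simplify: 17:32
Total parts = 49; one part = 83300/49 = 1700.00 mL
34% solution: 17×1700.00 = 28900.00 mL
83% solution: 32×1700.00 = 54400.00 mL
= ratio 17:32; 28900.00 mL and 54400.00 mL

ratio 17:32; 28900.00 mL and 54400.00 mL


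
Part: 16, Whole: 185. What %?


Percentage = (part / whole) × 100
= (16 / 185) × 100
≈ 8.65%

8.65%


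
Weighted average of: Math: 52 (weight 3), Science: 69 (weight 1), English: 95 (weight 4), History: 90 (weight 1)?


Numerator = 52×3 + 69×1 + 95×4 + 90×1
= 156 + 69 + 380 + 90
= 695
Total weight = 9
Weighted avg = 695/9
= 77.22

77.22


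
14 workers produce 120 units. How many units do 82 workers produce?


Direct proportion: y/x = constant
k = 120/14 ≈ 8.5714
y₂ = k × 82 = 120 × 82 / 14 = 9840/14
≈ 702.86

702.86


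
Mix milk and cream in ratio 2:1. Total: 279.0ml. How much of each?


Total parts = 2 + 1 = 3
milk: 279.0 × 2/3 = 186.0ml
cream: 279.0 × 1/3 = 93.0ml
= 186.0ml and 93.0ml

186.0ml and 93.0ml


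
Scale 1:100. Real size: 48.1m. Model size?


Model size = real / scale
= 48.1 / 100
= 0.4810 m

0.4810 m


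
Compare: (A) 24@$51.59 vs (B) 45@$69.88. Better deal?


Deal A: $51.59/24 = $2.1496/unit
Deal B: $69.88/45 = $1.5529/unit
B is cheaper per unit
= Deal B

Deal B


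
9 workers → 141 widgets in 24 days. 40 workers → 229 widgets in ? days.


Days ∝ work / workers, so d₂ = d₁ × (m₁/m₂) × (w₂/w₁)
Workers factor (inverse): 9/40 = 0.2250
Work factor (direct): 229/141 ≈ 1.6241
d₂ = 24 × 9/40 × 229/141 = (24 × 9 × 229) / (40 × 141) = 49464/5640
≈ 8.77 days

8.77 days


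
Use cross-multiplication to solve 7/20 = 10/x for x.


Cross multiply: 7 × x = 20 × 10
7x = 200
x = 200 / 7
= 28.57

28.57


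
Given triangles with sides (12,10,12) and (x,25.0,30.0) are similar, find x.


Scale factor = 25.0/10 = 2.5
Missing side = 12 × 2.5
= 30.0

30.0


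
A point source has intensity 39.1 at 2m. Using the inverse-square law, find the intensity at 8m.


I₁d₁² = I₂d₂²
I₂ = I₁ × (d₁/d₂)²
= 39.1 × (2/8)²
= 39.1 × 4/64
= 156.4/64
≈ 2.4438

2.4438


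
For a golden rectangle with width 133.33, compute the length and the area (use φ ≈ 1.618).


φ = (1 + √5) / 2 ≈ 1.618
Length = width × φ = 133.33 × 1.618 = 215.72794
≈ 215.73
Area = width × length = 133.33 × 215.72794 = 28763.0062402 ≈ 28763.01
= Length: 215.73, Area: 28763.01

Length: 215.73, Area: 28763.01


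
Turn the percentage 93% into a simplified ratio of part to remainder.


93% means 93 parts out of 100; remainder = 7
Part : remainder = 93:7
GCD = 1
= 93:7

93:7


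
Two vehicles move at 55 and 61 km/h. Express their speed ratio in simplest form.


Ratio = 55:61
GCD = 1
Simplified = 55:61
Time ratio (same distance) = 61:55
Speed ratio = 55:61

55:61


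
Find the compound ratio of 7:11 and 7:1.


Compound ratio = (7×7) : (11×1)
= 49:11
GCD = 1
= 49:11

49:11


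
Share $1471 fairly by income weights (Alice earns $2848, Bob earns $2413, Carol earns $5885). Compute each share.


Total income = 2848 + 2413 + 5885 = $11146
Alice: $1471 × 2848/11146 = $375.87
Bob: $1471 × 2413/11146 = $318.46
Carol: $1471 × 5885/11146 = $776.68
= Alice: $375.87, Bob: $318.46, Carol: $776.68

Alice: $375.87, Bob: $318.46, Carol: $776.68


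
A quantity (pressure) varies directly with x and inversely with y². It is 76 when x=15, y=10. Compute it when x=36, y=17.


z = k·x/y²
Solve for k using the known point: k = z·y²/x = 76×100/15 = 7600/15 ≈ 506.6667
Now evaluate at x=36, y=17:
z = k × 36 / 289 = (7600 × 36) / (15 × 289) = 273600/4335
≈ 63.1142

63.1142


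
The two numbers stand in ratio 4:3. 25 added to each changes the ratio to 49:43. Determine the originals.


Let A = 4k, B = 3k.
(4k + 25) / (3k + 25) = 49/43
Cross-multiply: 43(4k + 25) = 49(3k + 25)
172k + 1075 = 147k + 1225
172k - 147k = 1225 - 1075
25k = 150
k = 150/25 = 6
A = 4×6 = 24, B = 3×6 = 18
= A = 24, B = 18

A = 24, B = 18


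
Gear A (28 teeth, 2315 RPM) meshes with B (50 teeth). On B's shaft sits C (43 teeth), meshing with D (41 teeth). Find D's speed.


Stage 1: RPM_B = RPM_A × t_A/t_B = 2315 × 28/50 = 64820/50 = 1296.40
B and C share a shaft → RPM_C = RPM_B
Stage 2: RPM_D = RPM_C × t_C/t_D = RPM_A × (t_A×t_C)/(t_B×t_D)
Overall ratio = (28×43)/(50×41) = 1204/2050
RPM_D = 2315 × 1204/2050 = 2787260/2050
≈ 1359.64 RPM

1359.64 RPM


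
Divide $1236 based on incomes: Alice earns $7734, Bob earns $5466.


Total income = 7734 + 5466 = $13200
Alice: $1236 × 7734/13200 = $724.18
Bob: $1236 × 5466/13200 = $511.82
= Alice: $724.18, Bob: $511.82

Alice: $724.18, Bob: $511.82


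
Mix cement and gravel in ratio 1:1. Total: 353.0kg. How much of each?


Total parts = 1 + 1 = 2
cement: 353.0 × 1/2 = 176.5kg
gravel: 353.0 × 1/2 = 176.5kg
= 176.5kg and 176.5kg

176.5kg and 176.5kg


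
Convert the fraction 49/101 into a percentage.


Percentage = (part / whole) × 100
= (49 / 101) × 100
≈ 48.51%

48.51%


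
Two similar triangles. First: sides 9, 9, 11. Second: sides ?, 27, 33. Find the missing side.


Scale factor = 27/9 = 3
Missing side = 9 × 3
= 27.0

27.0


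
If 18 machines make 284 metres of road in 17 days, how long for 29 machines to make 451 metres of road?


Days ∝ work / workers, so d₂ = d₁ × (m₁/m₂) × (w₂/w₁)
Workers factor (inverse): 18/29 ≈ 0.6207
Work factor (direct): 451/284 ≈ 1.5880
d₂ = 17 × 18/29 × 451/284 = (17 × 18 × 451) / (29 × 284) = 138006/8236
≈ 16.76 days

16.76 days


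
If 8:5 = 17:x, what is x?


Cross multiply: 8 × x = 5 × 17
8x = 85
x = 85 / 8
= 10.63

10.63


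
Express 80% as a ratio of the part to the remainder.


80% means 80 parts out of 100; remainder = 20
Part : remainder = 80:20
GCD = 20
= 4:1

4:1


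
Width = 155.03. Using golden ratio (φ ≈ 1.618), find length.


φ = (1 + √5) / 2 ≈ 1.618
Length = width × φ = 155.03 × 1.618 = 250.83854
≈ 250.84

250.84


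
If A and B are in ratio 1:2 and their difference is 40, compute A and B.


Let A = 1k, B = 2k.
2k - 1k = 40
1k = 40 → k = 40/1 = 40
A = 1×40 = 40, B = 2×40 = 80
= A = 40, B = 80

A = 40, B = 80


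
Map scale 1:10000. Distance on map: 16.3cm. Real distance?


Real distance = map distance × scale
= 16.3cm × 10000
= 163000 cm = 1630.0 m
= 1.630 km

1.630 km


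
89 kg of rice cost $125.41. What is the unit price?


Unit rate = total / quantity
= 125.41 / 89
= $1.41 per unit

$1.41 per unit


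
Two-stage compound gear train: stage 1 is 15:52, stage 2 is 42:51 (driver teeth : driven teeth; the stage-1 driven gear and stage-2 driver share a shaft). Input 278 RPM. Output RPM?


Stage 1: RPM_B = RPM_A × t_A/t_B = 278 × 15/52 = 4170/52 ≈ 80.19
B and C share a shaft → RPM_C = RPM_B
Stage 2: RPM_D = RPM_C × t_C/t_D = RPM_A × (t_A×t_C)/(t_B×t_D)
Overall ratio = (15×42)/(52×51) = 630/2652
RPM_D = 278 × 630/2652 = 175140/2652
≈ 66.04 RPM

66.04 RPM


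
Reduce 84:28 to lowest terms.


GCD(84, 28) = 28
84/28 : 28/28
= 3:1

3:1


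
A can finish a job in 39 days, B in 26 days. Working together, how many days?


Rate of A = 1/39 per day
Rate of B = 1/26 per day
Combined rate = 1/39 + 1/26 = 65/1014 ≈ 0.0641 per day
Days = 1 / combined rate = 1014/65
= 15.60 days

15.60 days


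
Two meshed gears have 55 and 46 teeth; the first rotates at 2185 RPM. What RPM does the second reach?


Gear ratio = 55:46 = 55:46
RPM_B = RPM_A × (teeth_A / teeth_B)
= 2185 × (55/46)
= 2612.5 RPM

2612.5 RPM


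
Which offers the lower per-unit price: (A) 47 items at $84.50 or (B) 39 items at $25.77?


Deal A: $84.50/47 = $1.7979/unit
Deal B: $25.77/39 = $0.6608/unit
B is cheaper per unit
= Deal B

Deal B


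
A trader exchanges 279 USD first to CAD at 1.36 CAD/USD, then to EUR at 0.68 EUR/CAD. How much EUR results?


Step 1: 279 USD × 1.36 = 379.44 CAD
Step 2: 379.44 CAD × 0.68 = 258.02 EUR
Implied rate USD→EUR = 1.36 × 0.68 = 0.9248
= 258.02 EUR

258.02 EUR


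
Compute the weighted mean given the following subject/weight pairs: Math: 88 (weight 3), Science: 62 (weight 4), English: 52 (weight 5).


Numerator = 88×3 + 62×4 + 52×5
= 264 + 248 + 260
= 772
Total weight = 12
Weighted avg = 772/12
= 64.33

64.33


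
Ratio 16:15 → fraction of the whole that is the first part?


Total parts = 16 + 15 = 31
First part: 16/31 = 16/31
= 16/31

16/31
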